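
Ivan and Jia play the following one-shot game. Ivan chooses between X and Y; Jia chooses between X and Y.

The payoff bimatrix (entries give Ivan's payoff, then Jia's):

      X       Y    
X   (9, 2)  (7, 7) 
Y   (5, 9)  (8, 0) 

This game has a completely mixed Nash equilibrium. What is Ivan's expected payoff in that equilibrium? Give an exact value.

First find y, the probability Jia plays X, from Ivan's indifference between X and Y: 9y + 7(1−y) = 5y + 8(1−y), giving y = 1/5.
Since Ivan is indifferent in equilibrium, Ivan's expected payoff equals the payoff from either row against (1/5, 4/5). Using X: 9(1/5) + 7(4/5) = 37/5.

37/5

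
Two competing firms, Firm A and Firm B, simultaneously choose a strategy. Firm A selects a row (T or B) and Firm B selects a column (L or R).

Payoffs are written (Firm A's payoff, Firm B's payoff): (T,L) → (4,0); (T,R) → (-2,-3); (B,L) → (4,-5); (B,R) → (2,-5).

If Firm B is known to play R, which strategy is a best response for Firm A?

Against R, Firm A earns -2 from T and 2 from B.
So B is the best response.

B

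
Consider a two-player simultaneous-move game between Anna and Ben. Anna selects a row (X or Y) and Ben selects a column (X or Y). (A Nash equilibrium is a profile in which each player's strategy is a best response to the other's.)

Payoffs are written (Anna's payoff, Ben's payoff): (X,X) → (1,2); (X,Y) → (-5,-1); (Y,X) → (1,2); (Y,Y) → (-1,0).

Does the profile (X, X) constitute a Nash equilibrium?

At (X, X), Anna earns 1; switching to Y would give 1, so Anna has no profitable deviation.
Ben earns 2; switching to Y would give -1, so Ben has no profitable deviation.
Neither player can gain by a unilateral deviation, so this profile is a Nash equilibrium.

Yes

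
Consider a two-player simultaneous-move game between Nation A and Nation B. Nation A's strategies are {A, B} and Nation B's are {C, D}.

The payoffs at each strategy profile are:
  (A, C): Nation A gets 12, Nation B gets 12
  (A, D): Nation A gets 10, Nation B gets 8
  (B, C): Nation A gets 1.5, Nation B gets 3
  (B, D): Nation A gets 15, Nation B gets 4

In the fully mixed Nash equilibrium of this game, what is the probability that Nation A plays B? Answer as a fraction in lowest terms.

Let p be the probability that Nation A plays A. In a completely mixed equilibrium, Nation B must be indifferent between C and D.
Nation B's expected payoff from C is 12p + 3(1−p); from D it is 8p + 4(1−p).
Setting these equal: 9p + 3 = 4p + 4, so p = 1/5.
Therefore Nation A plays B with probability 1 − 1/5 = 4/5.

4/5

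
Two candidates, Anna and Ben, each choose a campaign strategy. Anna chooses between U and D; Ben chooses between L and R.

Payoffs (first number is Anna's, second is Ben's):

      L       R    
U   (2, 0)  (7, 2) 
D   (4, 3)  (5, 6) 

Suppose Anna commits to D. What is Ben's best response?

Against D, Ben earns 3 from L and 6 from R.
So R is the best response.

R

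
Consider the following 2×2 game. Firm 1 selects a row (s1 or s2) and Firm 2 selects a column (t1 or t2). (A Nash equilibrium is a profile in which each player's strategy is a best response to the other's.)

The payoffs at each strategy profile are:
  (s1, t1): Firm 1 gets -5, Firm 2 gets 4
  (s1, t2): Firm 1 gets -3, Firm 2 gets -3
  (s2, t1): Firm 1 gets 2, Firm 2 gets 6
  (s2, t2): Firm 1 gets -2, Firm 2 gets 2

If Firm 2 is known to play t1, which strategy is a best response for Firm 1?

s2

Against t1, Firm 1 earns -5 from s1 and 2 from s2.
So s2 is the best response.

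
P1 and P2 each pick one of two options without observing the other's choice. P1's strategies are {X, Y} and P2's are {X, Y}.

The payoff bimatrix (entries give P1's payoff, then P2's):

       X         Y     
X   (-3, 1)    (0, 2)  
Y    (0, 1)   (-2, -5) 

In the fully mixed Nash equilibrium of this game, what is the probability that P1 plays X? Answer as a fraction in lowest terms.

6/7

Let x be the probability that P1 plays X. In a completely mixed equilibrium, P2 must be indifferent between X and Y.
P2's expected payoff from X is x + (1−x); from Y it is 2x − 5(1−x).
Setting these equal: 1 = 7x − 5, so x = 6/7.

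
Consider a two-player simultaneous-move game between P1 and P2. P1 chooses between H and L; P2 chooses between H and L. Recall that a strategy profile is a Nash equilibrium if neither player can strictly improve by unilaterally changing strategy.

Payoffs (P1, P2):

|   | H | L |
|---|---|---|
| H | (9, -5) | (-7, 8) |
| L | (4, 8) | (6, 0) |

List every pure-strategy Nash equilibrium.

none

(H, H): P2 prefers L (8 > -5) — not an equilibrium.
(H, L): P1 prefers L (6 > -7) — not an equilibrium.
(L, H): P1 prefers H (9 > 4) — not an equilibrium.
(L, L): P2 prefers H (8 > 0) — not an equilibrium.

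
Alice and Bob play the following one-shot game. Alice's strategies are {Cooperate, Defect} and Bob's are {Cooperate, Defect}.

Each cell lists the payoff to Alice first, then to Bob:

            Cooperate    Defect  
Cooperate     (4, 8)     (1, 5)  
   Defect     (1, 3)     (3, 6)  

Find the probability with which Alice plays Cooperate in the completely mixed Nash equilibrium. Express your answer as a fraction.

1/2

Let r be the probability that Alice plays Cooperate. In a completely mixed equilibrium, Bob must be indifferent between Cooperate and Defect.
Bob's expected payoff from Cooperate is 8r + 3(1−r); from Defect it is 5r + 6(1−r).
Setting these equal: 5r + 3 = −r + 6, so r = 1/2.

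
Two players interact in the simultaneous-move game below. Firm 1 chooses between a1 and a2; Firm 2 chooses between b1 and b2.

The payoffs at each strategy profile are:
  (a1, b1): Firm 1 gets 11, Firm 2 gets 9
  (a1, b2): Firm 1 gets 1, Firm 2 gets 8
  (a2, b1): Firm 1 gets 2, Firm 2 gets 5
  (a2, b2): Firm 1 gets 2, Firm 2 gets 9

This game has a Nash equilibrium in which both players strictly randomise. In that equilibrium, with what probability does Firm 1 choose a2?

Let x be the probability that Firm 1 plays a1. In a completely mixed equilibrium, Firm 2 must be indifferent between b1 and b2.
Firm 2's expected payoff from b1 is 9x + 5(1−x); from b2 it is 8x + 9(1−x).
Setting these equal: 4x + 5 = −x + 9, so x = 4/5.
Therefore Firm 1 plays a2 with probability 1 − 4/5 = 1/5.

1/5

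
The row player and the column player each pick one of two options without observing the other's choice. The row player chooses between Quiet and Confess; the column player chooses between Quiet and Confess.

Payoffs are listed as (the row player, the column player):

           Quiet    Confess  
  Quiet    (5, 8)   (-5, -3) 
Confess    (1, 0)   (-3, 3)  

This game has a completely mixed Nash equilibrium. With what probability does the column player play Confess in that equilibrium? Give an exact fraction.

2/3

Let c be the probability that the column player plays Quiet. In a completely mixed equilibrium, the row player must be indifferent between Quiet and Confess.
The row player's expected payoff from Quiet is 5c − 5(1−c); from Confess it is c − 3(1−c).
Setting these equal: 10c − 5 = 4c − 3, so c = 1/3.
Therefore the column player plays Confess with probability 1 − 1/3 = 2/3.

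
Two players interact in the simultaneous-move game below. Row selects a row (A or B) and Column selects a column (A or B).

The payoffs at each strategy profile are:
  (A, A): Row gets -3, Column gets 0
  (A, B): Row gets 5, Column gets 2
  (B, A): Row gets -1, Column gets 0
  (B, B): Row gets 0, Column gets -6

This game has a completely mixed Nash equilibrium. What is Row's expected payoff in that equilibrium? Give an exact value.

-5/7

First find q, the probability Column plays A, from Row's indifference between A and B: −3q + 5(1−q) = −q, giving q = 5/7.
Since Row is indifferent in equilibrium, Row's expected payoff equals the payoff from either row against (5/7, 2/7). Using A: −3(5/7) + 5(2/7) = -5/7.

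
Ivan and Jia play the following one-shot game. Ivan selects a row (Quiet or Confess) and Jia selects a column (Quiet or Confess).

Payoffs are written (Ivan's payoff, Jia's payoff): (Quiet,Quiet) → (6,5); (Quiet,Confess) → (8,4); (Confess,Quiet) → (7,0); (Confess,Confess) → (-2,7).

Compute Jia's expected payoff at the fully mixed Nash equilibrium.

First find p, the probability Ivan plays Quiet, from Jia's indifference between Quiet and Confess: 5p = 4p + 7(1−p), giving p = 7/8.
Since Jia is indifferent in equilibrium, Jia's expected payoff equals the payoff from either column against (7/8, 1/8). Using Quiet: 5(7/8) = 35/8.

35/8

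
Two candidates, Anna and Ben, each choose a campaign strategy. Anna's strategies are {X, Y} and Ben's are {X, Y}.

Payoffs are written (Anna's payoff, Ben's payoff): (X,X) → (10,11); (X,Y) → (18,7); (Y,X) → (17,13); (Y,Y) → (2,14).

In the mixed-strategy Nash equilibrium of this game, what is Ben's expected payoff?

First find p, the probability Anna plays X, from Ben's indifference between X and Y: 11p + 13(1−p) = 7p + 14(1−p), giving p = 1/5.
Since Ben is indifferent in equilibrium, Ben's expected payoff equals the payoff from either column against (1/5, 4/5). Using X: 11(1/5) + 13(4/5) = 63/5.

63/5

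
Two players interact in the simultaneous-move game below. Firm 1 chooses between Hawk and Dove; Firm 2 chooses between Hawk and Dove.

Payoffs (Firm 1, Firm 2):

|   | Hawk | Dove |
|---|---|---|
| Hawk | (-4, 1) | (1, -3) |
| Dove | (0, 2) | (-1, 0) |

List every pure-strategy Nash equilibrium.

(Hawk, Hawk): Firm 1 prefers Dove (0 > -4) — not an equilibrium.
(Hawk, Dove): Firm 2 prefers Hawk (1 > -3) — not an equilibrium.
(Dove, Hawk): Firm 1 gets 0 ≥ -4 from Hawk, and Firm 2 gets 2 ≥ 0 from Dove — Nash equilibrium.
(Dove, Dove): Firm 1 prefers Hawk (1 > -1); Firm 2 prefers Hawk (2 > 0) — not an equilibrium.

(Dove, Hawk)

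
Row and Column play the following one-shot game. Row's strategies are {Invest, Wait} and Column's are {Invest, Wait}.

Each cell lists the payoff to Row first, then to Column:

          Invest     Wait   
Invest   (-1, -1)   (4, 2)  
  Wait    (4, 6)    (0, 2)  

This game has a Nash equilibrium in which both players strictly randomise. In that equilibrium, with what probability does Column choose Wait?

5/9

Let y be the probability that Column plays Invest. In a completely mixed equilibrium, Row must be indifferent between Invest and Wait.
Row's expected payoff from Invest is −y + 4(1−y); from Wait it is 4y.
Setting these equal: −5y + 4 = 4y, so y = 4/9.
Therefore Column plays Wait with probability 1 − 4/9 = 5/9.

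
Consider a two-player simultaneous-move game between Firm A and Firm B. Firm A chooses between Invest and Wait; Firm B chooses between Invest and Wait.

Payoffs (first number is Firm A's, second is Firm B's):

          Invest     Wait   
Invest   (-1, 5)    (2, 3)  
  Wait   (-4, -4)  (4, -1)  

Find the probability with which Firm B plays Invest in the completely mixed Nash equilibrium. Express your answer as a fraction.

2/5

Let c be the probability that Firm B plays Invest. In a completely mixed equilibrium, Firm A must be indifferent between Invest and Wait.
Firm A's expected payoff from Invest is −c + 2(1−c); from Wait it is −4c + 4(1−c).
Setting these equal: −3c + 2 = −8c + 4, so c = 2/5.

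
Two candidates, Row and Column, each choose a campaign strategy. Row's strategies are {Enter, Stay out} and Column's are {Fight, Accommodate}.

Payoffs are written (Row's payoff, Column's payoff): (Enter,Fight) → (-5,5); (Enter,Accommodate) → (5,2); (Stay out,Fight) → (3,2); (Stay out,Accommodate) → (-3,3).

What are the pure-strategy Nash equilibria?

none

(Enter, Fight): Row prefers Stay out (3 > -5) — not an equilibrium.
(Enter, Accommodate): Column prefers Fight (5 > 2) — not an equilibrium.
(Stay out, Fight): Column prefers Accommodate (3 > 2) — not an equilibrium.
(Stay out, Accommodate): Row prefers Enter (5 > -3) — not an equilibrium.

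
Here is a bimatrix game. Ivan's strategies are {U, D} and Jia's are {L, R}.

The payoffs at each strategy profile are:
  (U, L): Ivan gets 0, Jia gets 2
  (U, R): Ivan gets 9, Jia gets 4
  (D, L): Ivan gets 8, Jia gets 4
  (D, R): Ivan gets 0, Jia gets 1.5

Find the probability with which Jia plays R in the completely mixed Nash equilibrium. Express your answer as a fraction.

8/17

Let q be the probability that Jia plays L. In a completely mixed equilibrium, Ivan must be indifferent between U and D.
Ivan's expected payoff from U is 9(1−q); from D it is 8q.
Setting these equal: −9q + 9 = 8q, so q = 9/17.
Therefore Jia plays R with probability 1 − 9/17 = 8/17.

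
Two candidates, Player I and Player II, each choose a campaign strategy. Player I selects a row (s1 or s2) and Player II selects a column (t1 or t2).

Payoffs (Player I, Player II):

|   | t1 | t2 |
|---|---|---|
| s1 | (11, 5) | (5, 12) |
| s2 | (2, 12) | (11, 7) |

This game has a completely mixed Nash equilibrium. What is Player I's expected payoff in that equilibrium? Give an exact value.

37/5

First find q, the probability Player II plays t1, from Player I's indifference between s1 and s2: 11q + 5(1−q) = 2q + 11(1−q), giving q = 2/5.
Since Player I is indifferent in equilibrium, Player I's expected payoff equals the payoff from either row against (2/5, 3/5). Using s1: 11(2/5) + 5(3/5) = 37/5.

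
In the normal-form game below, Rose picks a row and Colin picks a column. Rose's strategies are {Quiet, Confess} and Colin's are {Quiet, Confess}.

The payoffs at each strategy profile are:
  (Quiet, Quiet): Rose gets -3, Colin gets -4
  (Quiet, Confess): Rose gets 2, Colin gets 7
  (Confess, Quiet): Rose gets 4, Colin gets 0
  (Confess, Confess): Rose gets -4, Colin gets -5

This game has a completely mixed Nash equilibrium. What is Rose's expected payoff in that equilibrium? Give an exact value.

-4/13

First find y, the probability Colin plays Quiet, from Rose's indifference between Quiet and Confess: −3y + 2(1−y) = 4y − 4(1−y), giving y = 6/13.
Since Rose is indifferent in equilibrium, Rose's expected payoff equals the payoff from either row against (6/13, 7/13). Using Quiet: −3(6/13) + 2(7/13) = -4/13.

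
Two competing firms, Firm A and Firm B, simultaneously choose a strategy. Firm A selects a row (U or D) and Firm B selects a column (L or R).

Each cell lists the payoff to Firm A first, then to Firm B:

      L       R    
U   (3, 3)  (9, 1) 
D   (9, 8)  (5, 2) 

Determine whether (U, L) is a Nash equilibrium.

At (U, L), Firm A earns 3; switching to D would give 9, so Firm A would deviate.
Firm B earns 3; switching to R would give 1, so Firm B has no profitable deviation.
Since at least one player can profitably deviate, this is not a Nash equilibrium.

No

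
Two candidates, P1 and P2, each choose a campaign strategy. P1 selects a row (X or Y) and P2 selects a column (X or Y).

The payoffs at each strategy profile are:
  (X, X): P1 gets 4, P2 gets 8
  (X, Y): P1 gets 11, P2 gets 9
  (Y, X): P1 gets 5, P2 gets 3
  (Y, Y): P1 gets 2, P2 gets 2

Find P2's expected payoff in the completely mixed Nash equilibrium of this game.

First find p, the probability P1 plays X, from P2's indifference between X and Y: 8p + 3(1−p) = 9p + 2(1−p), giving p = 1/2.
Since P2 is indifferent in equilibrium, P2's expected payoff equals the payoff from either column against (1/2, 1/2). Using X: 8(1/2) + 3(1/2) = 11/2.

11/2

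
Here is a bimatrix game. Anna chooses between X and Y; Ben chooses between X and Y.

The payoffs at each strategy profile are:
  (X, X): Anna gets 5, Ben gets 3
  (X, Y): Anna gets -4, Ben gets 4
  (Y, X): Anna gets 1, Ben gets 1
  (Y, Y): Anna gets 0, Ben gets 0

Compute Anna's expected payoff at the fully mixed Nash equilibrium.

1/2

First find y, the probability Ben plays X, from Anna's indifference between X and Y: 5y − 4(1−y) = y, giving y = 1/2.
Since Anna is indifferent in equilibrium, Anna's expected payoff equals the payoff from either row against (1/2, 1/2). Using X: 5(1/2) − 4(1/2) = 1/2.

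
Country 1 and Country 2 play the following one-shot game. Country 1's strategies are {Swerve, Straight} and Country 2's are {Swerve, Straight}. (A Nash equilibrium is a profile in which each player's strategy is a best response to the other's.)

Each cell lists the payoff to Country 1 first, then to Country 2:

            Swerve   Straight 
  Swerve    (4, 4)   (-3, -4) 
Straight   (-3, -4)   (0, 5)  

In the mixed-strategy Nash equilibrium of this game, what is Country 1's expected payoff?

-9/10

First find q, the probability Country 2 plays Swerve, from Country 1's indifference between Swerve and Straight: 4q − 3(1−q) = −3q, giving q = 3/10.
Since Country 1 is indifferent in equilibrium, Country 1's expected payoff equals the payoff from either row against (3/10, 7/10). Using Swerve: 4(3/10) − 3(7/10) = -9/10.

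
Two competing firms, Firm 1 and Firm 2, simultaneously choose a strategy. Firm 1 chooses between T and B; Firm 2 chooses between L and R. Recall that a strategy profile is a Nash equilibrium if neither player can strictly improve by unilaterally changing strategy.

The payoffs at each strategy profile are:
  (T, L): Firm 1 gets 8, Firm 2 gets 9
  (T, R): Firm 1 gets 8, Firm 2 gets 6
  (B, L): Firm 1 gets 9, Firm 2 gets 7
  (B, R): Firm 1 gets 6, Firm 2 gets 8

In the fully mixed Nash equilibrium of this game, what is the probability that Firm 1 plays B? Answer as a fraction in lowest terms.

3/4

Let r be the probability that Firm 1 plays T. In a completely mixed equilibrium, Firm 2 must be indifferent between L and R.
Firm 2's expected payoff from L is 9r + 7(1−r); from R it is 6r + 8(1−r).
Setting these equal: 2r + 7 = −2r + 8, so r = 1/4.
Therefore Firm 1 plays B with probability 1 − 1/4 = 3/4.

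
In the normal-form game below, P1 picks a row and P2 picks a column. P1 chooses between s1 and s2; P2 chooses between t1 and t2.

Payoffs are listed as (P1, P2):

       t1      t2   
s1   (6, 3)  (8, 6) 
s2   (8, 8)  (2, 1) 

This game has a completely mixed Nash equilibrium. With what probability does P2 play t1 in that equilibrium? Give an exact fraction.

3/4

Let q be the probability that P2 plays t1. In a completely mixed equilibrium, P1 must be indifferent between s1 and s2.
P1's expected payoff from s1 is 6q + 8(1−q); from s2 it is 8q + 2(1−q).
Setting these equal: −2q + 8 = 6q + 2, so q = 3/4.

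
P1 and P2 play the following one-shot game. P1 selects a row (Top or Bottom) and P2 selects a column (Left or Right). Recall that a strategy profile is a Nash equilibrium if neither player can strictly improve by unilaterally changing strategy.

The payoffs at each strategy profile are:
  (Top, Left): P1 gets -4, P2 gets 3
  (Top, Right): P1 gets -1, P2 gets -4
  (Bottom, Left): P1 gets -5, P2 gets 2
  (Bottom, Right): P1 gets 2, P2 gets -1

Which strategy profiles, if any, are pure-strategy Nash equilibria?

(Top, Left): P1 gets -4 ≥ -5 from Bottom, and P2 gets 3 ≥ -4 from Right — Nash equilibrium.
(Top, Right): P1 prefers Bottom (2 > -1); P2 prefers Left (3 > -4) — not an equilibrium.
(Bottom, Left): P1 prefers Top (-4 > -5) — not an equilibrium.
(Bottom, Right): P2 prefers Left (2 > -1) — not an equilibrium.

(Top, Left)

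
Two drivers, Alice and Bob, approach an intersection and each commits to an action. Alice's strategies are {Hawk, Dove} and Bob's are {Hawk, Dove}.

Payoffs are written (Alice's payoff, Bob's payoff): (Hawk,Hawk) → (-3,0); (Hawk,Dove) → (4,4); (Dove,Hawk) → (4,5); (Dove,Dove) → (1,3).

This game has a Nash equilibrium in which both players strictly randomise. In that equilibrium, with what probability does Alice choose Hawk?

Let r be the probability that Alice plays Hawk. In a completely mixed equilibrium, Bob must be indifferent between Hawk and Dove.
Bob's expected payoff from Hawk is 5(1−r); from Dove it is 4r + 3(1−r).
Setting these equal: −5r + 5 = r + 3, so r = 1/3.

1/3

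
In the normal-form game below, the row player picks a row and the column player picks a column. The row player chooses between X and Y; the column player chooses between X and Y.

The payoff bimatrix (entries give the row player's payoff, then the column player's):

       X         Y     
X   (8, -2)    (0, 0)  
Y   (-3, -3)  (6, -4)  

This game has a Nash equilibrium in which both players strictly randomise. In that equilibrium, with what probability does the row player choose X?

Let x be the probability that the row player plays X. In a completely mixed equilibrium, the column player must be indifferent between X and Y.
The column player's expected payoff from X is −2x − 3(1−x); from Y it is −4(1−x).
Setting these equal: x − 3 = 4x − 4, so x = 1/3.

1/3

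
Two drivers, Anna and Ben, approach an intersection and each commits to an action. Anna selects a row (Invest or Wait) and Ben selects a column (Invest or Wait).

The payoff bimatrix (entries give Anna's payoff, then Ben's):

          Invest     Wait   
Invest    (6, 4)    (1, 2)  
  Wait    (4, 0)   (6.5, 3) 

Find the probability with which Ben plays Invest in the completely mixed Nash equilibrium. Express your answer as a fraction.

Let y be the probability that Ben plays Invest. In a completely mixed equilibrium, Anna must be indifferent between Invest and Wait.
Anna's expected payoff from Invest is 6y + (1−y); from Wait it is 4y + 6.5(1−y).
Setting these equal: 5y + 1 = −2.5y + 6.5, so y = 11/15.

11/15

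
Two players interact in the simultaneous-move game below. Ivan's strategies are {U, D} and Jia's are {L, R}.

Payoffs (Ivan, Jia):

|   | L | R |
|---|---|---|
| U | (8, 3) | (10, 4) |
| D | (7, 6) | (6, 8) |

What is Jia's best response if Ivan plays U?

Against U, Jia earns 3 from L and 4 from R.
So R is the best response.

R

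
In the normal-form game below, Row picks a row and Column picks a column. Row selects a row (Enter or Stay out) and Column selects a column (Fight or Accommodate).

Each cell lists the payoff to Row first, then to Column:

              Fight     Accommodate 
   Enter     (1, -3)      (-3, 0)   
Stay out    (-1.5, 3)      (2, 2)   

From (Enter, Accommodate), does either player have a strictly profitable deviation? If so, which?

Row

Row at (Enter, Accommodate) earns -3; deviating to Stay out yields 2 — a strict improvement.
Column earns 0; deviating to Fight yields -3 — not better.
Only Row has a strictly profitable deviation.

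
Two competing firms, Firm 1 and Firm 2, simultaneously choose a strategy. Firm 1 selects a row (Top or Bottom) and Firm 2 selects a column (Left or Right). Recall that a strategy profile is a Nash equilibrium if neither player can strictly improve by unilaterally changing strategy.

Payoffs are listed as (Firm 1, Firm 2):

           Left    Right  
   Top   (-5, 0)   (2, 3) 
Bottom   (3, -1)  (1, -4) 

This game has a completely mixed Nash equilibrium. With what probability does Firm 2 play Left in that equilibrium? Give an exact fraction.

Let y be the probability that Firm 2 plays Left. In a completely mixed equilibrium, Firm 1 must be indifferent between Top and Bottom.
Firm 1's expected payoff from Top is −5y + 2(1−y); from Bottom it is 3y + (1−y).
Setting these equal: −7y + 2 = 2y + 1, so y = 1/9.

1/9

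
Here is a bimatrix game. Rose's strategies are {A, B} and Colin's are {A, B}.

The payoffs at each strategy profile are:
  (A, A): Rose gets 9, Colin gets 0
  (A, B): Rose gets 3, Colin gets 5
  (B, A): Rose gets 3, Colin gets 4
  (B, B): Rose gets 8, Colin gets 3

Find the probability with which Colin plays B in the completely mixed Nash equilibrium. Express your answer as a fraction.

6/11

Let y be the probability that Colin plays A. In a completely mixed equilibrium, Rose must be indifferent between A and B.
Rose's expected payoff from A is 9y + 3(1−y); from B it is 3y + 8(1−y).
Setting these equal: 6y + 3 = −5y + 8, so y = 5/11.
Therefore Colin plays B with probability 1 − 5/11 = 6/11.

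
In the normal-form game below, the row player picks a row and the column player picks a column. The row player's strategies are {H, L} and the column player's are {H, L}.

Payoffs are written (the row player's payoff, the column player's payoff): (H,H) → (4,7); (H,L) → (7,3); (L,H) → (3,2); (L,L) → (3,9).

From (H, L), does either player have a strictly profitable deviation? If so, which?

The row player at (H, L) earns 7; deviating to L yields 3 — not better.
The column player earns 3; deviating to H yields 7 — a strict improvement.
Only the column player has a strictly profitable deviation.

The column player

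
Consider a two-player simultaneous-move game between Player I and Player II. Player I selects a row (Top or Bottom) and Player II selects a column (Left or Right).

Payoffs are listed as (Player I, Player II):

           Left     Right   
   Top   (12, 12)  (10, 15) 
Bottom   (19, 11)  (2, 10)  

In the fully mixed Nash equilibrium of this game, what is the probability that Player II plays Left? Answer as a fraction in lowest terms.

8/15

Let c be the probability that Player II plays Left. In a completely mixed equilibrium, Player I must be indifferent between Top and Bottom.
Player I's expected payoff from Top is 12c + 10(1−c); from Bottom it is 19c + 2(1−c).
Setting these equal: 2c + 10 = 17c + 2, so c = 8/15.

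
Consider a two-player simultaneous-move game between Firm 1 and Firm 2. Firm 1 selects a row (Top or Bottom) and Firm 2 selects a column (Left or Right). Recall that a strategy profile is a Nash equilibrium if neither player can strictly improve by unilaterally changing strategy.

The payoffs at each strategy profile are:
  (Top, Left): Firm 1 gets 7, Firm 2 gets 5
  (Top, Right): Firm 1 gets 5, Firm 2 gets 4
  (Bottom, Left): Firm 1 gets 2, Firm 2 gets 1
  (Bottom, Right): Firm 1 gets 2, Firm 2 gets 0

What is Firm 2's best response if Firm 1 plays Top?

Left

Against Top, Firm 2 earns 5 from Left and 4 from Right.
So Left is the best response.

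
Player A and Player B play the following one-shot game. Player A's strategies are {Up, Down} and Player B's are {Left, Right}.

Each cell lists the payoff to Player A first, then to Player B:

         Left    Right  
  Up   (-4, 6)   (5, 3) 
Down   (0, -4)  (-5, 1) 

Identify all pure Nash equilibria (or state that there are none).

none

(Up, Left): Player A prefers Down (0 > -4) — not an equilibrium.
(Up, Right): Player B prefers Left (6 > 3) — not an equilibrium.
(Down, Left): Player B prefers Right (1 > -4) — not an equilibrium.
(Down, Right): Player A prefers Up (5 > -5) — not an equilibrium.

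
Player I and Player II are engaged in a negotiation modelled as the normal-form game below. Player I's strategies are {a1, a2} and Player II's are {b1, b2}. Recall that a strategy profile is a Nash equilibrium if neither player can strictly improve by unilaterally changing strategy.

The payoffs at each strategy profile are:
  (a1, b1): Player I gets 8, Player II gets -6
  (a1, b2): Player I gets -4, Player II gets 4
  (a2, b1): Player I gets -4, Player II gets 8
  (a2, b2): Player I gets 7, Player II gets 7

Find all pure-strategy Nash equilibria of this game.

none

(a1, b1): Player II prefers b2 (4 > -6) — not an equilibrium.
(a1, b2): Player I prefers a2 (7 > -4) — not an equilibrium.
(a2, b1): Player I prefers a1 (8 > -4) — not an equilibrium.
(a2, b2): Player II prefers b1 (8 > 7) — not an equilibrium.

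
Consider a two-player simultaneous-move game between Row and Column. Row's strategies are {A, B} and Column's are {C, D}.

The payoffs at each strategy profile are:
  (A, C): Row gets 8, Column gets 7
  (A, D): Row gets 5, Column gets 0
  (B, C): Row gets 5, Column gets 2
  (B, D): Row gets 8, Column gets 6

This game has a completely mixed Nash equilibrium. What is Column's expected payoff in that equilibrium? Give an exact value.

First find x, the probability Row plays A, from Column's indifference between C and D: 7x + 2(1−x) = 6(1−x), giving x = 4/11.
Since Column is indifferent in equilibrium, Column's expected payoff equals the payoff from either column against (4/11, 7/11). Using C: 7(4/11) + 2(7/11) = 42/11.

42/11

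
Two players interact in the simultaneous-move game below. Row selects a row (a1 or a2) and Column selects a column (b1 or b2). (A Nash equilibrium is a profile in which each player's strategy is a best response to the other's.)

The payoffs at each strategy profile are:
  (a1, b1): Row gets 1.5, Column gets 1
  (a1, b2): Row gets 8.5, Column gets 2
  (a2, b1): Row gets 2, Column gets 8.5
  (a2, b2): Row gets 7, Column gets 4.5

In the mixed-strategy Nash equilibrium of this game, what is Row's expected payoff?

First find y, the probability Column plays b1, from Row's indifference between a1 and a2: 1.5y + 8.5(1−y) = 2y + 7(1−y), giving y = 3/4.
Since Row is indifferent in equilibrium, Row's expected payoff equals the payoff from either row against (3/4, 1/4). Using a1: 1.5(3/4) + 8.5(1/4) = 13/4.

13/4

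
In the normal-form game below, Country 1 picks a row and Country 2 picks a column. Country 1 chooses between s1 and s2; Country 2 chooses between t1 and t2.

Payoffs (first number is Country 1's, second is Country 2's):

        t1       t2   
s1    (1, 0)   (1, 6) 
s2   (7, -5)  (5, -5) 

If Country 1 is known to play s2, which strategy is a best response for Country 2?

Against s2, Country 2 earns -5 from t1 and -5 from t2.
So either strategy is a best response.

either — both t1 and t2 are best responses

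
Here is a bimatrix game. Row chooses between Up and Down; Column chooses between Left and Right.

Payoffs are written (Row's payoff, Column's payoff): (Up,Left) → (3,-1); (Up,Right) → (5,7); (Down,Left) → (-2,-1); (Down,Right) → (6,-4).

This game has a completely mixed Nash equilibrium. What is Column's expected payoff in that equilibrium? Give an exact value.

-1

First find x, the probability Row plays Up, from Column's indifference between Left and Right: −x − (1−x) = 7x − 4(1−x), giving x = 3/11.
Since Column is indifferent in equilibrium, Column's expected payoff equals the payoff from either column against (3/11, 8/11). Using Left: −(3/11) − (8/11) = -1.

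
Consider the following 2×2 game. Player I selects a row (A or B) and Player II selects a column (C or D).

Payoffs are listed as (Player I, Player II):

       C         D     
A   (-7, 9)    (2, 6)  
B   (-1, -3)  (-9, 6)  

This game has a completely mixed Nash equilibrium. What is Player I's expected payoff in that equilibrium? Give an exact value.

-65/17

First find y, the probability Player II plays C, from Player I's indifference between A and B: −7y + 2(1−y) = −y − 9(1−y), giving y = 11/17.
Since Player I is indifferent in equilibrium, Player I's expected payoff equals the payoff from either row against (11/17, 6/17). Using A: −7(11/17) + 2(6/17) = -65/17.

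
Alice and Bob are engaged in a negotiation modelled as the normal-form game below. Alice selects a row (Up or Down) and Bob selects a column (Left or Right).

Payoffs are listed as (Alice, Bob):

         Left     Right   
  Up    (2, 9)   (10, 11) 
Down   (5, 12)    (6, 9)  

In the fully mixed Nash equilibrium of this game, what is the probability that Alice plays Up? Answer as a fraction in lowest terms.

Let p be the probability that Alice plays Up. In a completely mixed equilibrium, Bob must be indifferent between Left and Right.
Bob's expected payoff from Left is 9p + 12(1−p); from Right it is 11p + 9(1−p).
Setting these equal: −3p + 12 = 2p + 9, so p = 3/5.

3/5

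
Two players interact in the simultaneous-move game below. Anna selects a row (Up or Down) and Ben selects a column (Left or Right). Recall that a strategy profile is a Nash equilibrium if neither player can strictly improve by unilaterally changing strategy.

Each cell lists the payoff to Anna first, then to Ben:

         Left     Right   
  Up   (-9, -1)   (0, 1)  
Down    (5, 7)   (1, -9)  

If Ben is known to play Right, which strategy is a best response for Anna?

Down

Against Right, Anna earns 0 from Up and 1 from Down.
So Down is the best response.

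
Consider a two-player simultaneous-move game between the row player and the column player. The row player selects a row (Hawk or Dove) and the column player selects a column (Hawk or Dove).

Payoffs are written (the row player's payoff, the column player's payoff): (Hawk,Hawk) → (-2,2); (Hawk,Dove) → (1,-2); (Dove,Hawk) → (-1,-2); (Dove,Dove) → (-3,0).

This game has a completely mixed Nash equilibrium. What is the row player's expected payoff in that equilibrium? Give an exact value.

First find q, the probability the column player plays Hawk, from the row player's indifference between Hawk and Dove: −2q + (1−q) = −q − 3(1−q), giving q = 4/5.
Since the row player is indifferent in equilibrium, the row player's expected payoff equals the payoff from either row against (4/5, 1/5). Using Hawk: −2(4/5) + (1/5) = -7/5.

-7/5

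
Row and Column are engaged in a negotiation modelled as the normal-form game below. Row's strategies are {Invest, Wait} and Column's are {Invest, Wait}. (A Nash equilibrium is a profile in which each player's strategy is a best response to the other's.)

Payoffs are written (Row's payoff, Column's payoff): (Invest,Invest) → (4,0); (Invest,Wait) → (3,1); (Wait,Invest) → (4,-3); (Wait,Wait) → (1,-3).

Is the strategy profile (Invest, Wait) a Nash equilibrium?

At (Invest, Wait), Row earns 3; switching to Wait would give 1, so Row has no profitable deviation.
Column earns 1; switching to Invest would give 0, so Column has no profitable deviation.
Neither player can gain by a unilateral deviation, so this profile is a Nash equilibrium.

Yes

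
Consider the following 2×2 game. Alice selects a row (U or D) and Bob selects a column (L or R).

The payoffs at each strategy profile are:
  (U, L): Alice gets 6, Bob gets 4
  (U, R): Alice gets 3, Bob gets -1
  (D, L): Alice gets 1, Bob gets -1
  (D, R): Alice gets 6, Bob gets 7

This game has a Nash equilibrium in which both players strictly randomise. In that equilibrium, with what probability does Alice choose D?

5/13

Let p be the probability that Alice plays U. In a completely mixed equilibrium, Bob must be indifferent between L and R.
Bob's expected payoff from L is 4p − (1−p); from R it is −p + 7(1−p).
Setting these equal: 5p − 1 = −8p + 7, so p = 8/13.
Therefore Alice plays D with probability 1 − 8/13 = 5/13.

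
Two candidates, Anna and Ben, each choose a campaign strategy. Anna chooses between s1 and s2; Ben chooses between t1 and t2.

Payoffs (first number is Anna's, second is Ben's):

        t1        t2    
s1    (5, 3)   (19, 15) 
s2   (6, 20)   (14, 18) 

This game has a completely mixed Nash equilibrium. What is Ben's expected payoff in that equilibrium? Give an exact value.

123/7

First find x, the probability Anna plays s1, from Ben's indifference between t1 and t2: 3x + 20(1−x) = 15x + 18(1−x), giving x = 1/7.
Since Ben is indifferent in equilibrium, Ben's expected payoff equals the payoff from either column against (1/7, 6/7). Using t1: 3(1/7) + 20(6/7) = 123/7.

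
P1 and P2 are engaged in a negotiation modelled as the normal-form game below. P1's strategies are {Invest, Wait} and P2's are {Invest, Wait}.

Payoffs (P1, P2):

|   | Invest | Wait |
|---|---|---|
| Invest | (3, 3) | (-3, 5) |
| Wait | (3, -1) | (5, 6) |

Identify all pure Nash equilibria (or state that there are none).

(Invest, Invest): P2 prefers Wait (5 > 3) — not an equilibrium.
(Invest, Wait): P1 prefers Wait (5 > -3) — not an equilibrium.
(Wait, Invest): P2 prefers Wait (6 > -1) — not an equilibrium.
(Wait, Wait): P1 gets 5 ≥ -3 from Invest, and P2 gets 6 ≥ -1 from Invest — Nash equilibrium.

(Wait, Wait)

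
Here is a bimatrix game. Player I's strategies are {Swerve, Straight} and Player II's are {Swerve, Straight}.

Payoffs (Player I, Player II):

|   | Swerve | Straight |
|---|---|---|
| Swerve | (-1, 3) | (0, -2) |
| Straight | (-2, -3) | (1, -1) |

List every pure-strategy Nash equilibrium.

(Swerve, Swerve): Player I gets -1 ≥ -2 from Straight, and Player II gets 3 ≥ -2 from Straight — Nash equilibrium.
(Swerve, Straight): Player I prefers Straight (1 > 0); Player II prefers Swerve (3 > -2) — not an equilibrium.
(Straight, Swerve): Player I prefers Swerve (-1 > -2); Player II prefers Straight (-1 > -3) — not an equilibrium.
(Straight, Straight): Player I gets 1 ≥ 0 from Swerve, and Player II gets -1 ≥ -3 from Swerve — Nash equilibrium.

(Swerve, Swerve) and (Straight, Straight)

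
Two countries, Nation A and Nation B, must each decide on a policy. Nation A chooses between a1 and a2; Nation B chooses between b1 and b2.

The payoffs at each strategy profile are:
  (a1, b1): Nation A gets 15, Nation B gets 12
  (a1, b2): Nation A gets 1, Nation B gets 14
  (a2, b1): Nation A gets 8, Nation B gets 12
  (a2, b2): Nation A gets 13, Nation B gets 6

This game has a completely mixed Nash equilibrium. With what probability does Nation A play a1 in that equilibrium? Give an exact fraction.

3/4

Let p be the probability that Nation A plays a1. In a completely mixed equilibrium, Nation B must be indifferent between b1 and b2.
Nation B's expected payoff from b1 is 12p + 12(1−p); from b2 it is 14p + 6(1−p).
Setting these equal: 12 = 8p + 6, so p = 3/4.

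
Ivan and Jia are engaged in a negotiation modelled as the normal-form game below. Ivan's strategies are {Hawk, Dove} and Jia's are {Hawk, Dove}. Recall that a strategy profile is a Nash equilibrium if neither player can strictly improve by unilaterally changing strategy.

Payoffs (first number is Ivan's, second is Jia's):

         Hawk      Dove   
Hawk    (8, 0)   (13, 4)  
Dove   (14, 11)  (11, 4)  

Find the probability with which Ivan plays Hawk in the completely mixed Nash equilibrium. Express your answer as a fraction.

7/11

Let x be the probability that Ivan plays Hawk. In a completely mixed equilibrium, Jia must be indifferent between Hawk and Dove.
Jia's expected payoff from Hawk is 11(1−x); from Dove it is 4x + 4(1−x).
Setting these equal: −11x + 11 = 4, so x = 7/11.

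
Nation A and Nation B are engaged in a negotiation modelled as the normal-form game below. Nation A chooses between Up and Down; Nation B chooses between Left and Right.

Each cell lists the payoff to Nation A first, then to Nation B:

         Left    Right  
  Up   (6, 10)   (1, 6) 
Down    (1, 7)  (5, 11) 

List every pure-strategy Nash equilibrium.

(Up, Left): Nation A gets 6 ≥ 1 from Down, and Nation B gets 10 ≥ 6 from Right — Nash equilibrium.
(Up, Right): Nation A prefers Down (5 > 1); Nation B prefers Left (10 > 6) — not an equilibrium.
(Down, Left): Nation A prefers Up (6 > 1); Nation B prefers Right (11 > 7) — not an equilibrium.
(Down, Right): Nation A gets 5 ≥ 1 from Up, and Nation B gets 11 ≥ 7 from Left — Nash equilibrium.

(Up, Left) and (Down, Right)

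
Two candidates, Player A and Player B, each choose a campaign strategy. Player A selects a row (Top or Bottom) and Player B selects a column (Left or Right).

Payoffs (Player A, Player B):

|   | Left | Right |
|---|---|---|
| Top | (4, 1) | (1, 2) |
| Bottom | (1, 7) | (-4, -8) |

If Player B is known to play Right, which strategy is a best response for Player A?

Top

Against Right, Player A earns 1 from Top and -4 from Bottom.
So Top is the best response.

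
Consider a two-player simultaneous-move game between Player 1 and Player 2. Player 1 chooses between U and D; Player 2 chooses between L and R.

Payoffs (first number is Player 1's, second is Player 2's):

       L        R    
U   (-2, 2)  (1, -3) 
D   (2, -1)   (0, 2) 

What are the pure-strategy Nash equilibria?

(U, L): Player 1 prefers D (2 > -2) — not an equilibrium.
(U, R): Player 2 prefers L (2 > -3) — not an equilibrium.
(D, L): Player 2 prefers R (2 > -1) — not an equilibrium.
(D, R): Player 1 prefers U (1 > 0) — not an equilibrium.

none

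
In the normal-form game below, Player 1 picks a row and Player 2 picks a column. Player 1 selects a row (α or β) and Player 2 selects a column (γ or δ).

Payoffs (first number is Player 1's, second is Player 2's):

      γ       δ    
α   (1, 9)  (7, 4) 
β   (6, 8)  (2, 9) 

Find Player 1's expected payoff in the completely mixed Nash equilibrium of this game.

First find q, the probability Player 2 plays γ, from Player 1's indifference between α and β: q + 7(1−q) = 6q + 2(1−q), giving q = 1/2.
Since Player 1 is indifferent in equilibrium, Player 1's expected payoff equals the payoff from either row against (1/2, 1/2). Using α: (1/2) + 7(1/2) = 4.

4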